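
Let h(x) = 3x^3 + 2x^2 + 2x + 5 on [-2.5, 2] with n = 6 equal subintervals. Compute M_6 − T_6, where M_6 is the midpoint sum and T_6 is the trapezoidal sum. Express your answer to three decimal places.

M_6 ≈ 18.75586.
T_6 = 18.59765625.
M_6 − T_6 ≈ 0.158.

0.158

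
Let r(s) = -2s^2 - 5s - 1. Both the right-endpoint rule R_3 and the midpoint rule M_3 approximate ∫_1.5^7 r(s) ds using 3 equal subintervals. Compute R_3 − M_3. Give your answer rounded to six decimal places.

-120.159722

R_3 ≈ -465.87037037.
M_3 ≈ -345.71064815.
R_3 − M_3 ≈ -120.159722.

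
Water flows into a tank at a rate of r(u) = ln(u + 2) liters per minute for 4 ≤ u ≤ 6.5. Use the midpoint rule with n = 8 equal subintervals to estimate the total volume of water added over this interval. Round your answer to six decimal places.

Δu = (6.5 − 4)/8 = 0.3125.
Midpoints: 4.15625, 4.46875, 4.78125, 5.09375, 5.40625, 5.71875, 6.03125, 6.34375.
r(4.15625) ≈ 1.817468, r(4.46875) ≈ 1.866983, r(4.78125) ≈ 1.914161, r(5.09375) ≈ 1.959214, r(5.40625) ≈ 2.002324, r(5.71875) ≈ 2.043652, r(6.03125) ≈ 2.083340, r(6.34375) ≈ 2.121513.
Sum = Δu · [r(4.15625) + r(4.46875) + r(4.78125) + ...].
Sum ≈ 4.940205.

4.940205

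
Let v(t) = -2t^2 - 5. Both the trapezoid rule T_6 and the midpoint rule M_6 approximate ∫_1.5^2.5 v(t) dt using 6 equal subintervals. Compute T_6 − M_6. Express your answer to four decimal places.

T_6 ≈ -13.175926.
M_6 ≈ -13.162037.
T_6 − M_6 ≈ -0.0139.

-0.0139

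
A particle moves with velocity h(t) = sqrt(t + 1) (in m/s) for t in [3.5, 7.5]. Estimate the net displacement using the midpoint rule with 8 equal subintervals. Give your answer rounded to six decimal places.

10.157738

Δt = (7.5 − 3.5)/8 = 0.5.
Midpoints: 3.75, 4.25, 4.75, 5.25, 5.75, 6.25, 6.75, 7.25.
h(3.75) ≈ 2.179449, h(4.25) ≈ 2.291288, h(4.75) ≈ 2.397916, h(5.25) ≈ 2.500000, h(5.75) ≈ 2.598076, h(6.25) ≈ 2.692582, h(6.75) ≈ 2.783882, h(7.25) ≈ 2.872281.
Sum = Δt · [h(3.75) + h(4.25) + h(4.75) + ...].
Sum ≈ 10.157738.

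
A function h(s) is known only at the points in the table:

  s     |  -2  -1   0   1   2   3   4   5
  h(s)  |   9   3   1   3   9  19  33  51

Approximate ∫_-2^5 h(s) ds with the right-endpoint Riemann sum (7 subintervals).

119

Δs = 1.
Sum = 1·[3 + 1 + 3 + 9 + 19 + 33 + 51] = 119.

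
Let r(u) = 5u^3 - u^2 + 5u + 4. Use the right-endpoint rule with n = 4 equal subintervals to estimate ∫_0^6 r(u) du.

Δu = (6 − 0)/4 = 1.5.
Right endpoints: 1.5, 3, 4.5, 6.
r(1.5) = 26.125, r(3) = 145, r(4.5) = 461.875, r(6) = 1078.
Sum = Δu · [r(1.5) + r(3) + r(4.5) + r(6)].
Sum = 2566.5.

2566.5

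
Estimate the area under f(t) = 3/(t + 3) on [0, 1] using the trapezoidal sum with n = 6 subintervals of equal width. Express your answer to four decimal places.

Δt = (1 − 0)/6 = 1/6.
f(0) = 1, f(1/6) = 18/19, f(1/3) = 0.9, f(0.5) = 6/7, f(2/3) = 9/11, f(5/6) = 18/23, f(1) = 0.75.
T_6 = (Δt/2)·[f(t_0) + 2f(t_1) + ... + 2f(t_{5}) + f(t_6)].
Sum ≈ 0.8634.

0.8634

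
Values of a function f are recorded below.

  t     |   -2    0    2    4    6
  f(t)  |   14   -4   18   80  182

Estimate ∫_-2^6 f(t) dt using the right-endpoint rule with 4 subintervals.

Δt = 2.
Sum = 2·[(-4) + 18 + 80 + 182] = 552.

552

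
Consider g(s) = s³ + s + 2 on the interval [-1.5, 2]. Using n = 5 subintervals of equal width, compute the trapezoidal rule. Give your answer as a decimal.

Δs = (2 − (-1.5))/5 = 0.7.
g(-1.5) = -2.875, g(-0.8) = 0.688, g(-0.1) = 1.899, g(0.6) = 2.816, g(1.3) = 5.497, g(2) = 12.
T_5 = (Δs/2)·[g(s_0) + 2g(s_1) + ... + 2g(s_{4}) + g(s_5)].
Sum = 10.82375.

10.82375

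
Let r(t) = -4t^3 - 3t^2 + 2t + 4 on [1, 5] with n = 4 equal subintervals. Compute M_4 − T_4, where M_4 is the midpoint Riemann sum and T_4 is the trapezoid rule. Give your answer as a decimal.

M_4 = -695.
T_4 = -734.
M_4 − T_4 = 39.

39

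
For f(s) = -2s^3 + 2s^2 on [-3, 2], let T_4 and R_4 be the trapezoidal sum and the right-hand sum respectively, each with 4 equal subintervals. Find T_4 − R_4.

50

T_4 = 62.34375.
R_4 = 12.34375.
T_4 − R_4 = 50.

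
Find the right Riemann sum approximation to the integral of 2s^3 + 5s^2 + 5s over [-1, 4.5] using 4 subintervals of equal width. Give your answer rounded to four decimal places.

Δs = (4.5 − (-1))/4 = 1.375.
Right endpoints: 0.375, 1.75, 3.125, 4.5.
f(0.375) = 2.68359375, f(1.75) = 34.78125, f(3.125) = 125.48828125, f(4.5) = 306.
Sum = Δs · [f(0.375) + f(1.75) + f(3.125) + f(4.5)].
Sum ≈ 644.8105.

644.8105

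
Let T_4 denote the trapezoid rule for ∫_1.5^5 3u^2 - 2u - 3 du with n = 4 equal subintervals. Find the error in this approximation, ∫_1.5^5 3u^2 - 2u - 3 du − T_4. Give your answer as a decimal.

Exact integral: ∫_1.5^5 f(u) du = 88.375.
T_4 = 89.71484375.
Error = 88.375 − 89.71484375 = -1.33984375.

-1.33984375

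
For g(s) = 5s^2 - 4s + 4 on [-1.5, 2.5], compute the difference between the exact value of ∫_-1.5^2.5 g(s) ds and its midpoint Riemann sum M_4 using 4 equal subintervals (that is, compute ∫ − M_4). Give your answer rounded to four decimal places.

Exact integral: ∫_-1.5^2.5 g(s) ds ≈ 39.666667.
M_4 = 38.
Error ≈ 39.666667 − 38 ≈ 1.6667.

1.6667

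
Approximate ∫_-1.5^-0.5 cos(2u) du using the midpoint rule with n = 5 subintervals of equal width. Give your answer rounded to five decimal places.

-0.35252

Δu = (-0.5 − (-1.5))/5 = 0.2.
Midpoints: -1.4, -1.2, -1, -0.8, -0.6.
f(-1.4) ≈ -0.94222, f(-1.2) ≈ -0.73739, f(-1) ≈ -0.41615, f(-0.8) ≈ -0.02920, f(-0.6) ≈ 0.36236.
Sum = Δu · [f(-1.4) + f(-1.2) + f(-1) + f(-0.8) + f(-0.6)].
Sum ≈ -0.35252.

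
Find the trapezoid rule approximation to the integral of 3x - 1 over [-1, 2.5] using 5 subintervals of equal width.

Δx = (2.5 − (-1))/5 = 0.7.
f(-1) = -4, f(-0.3) = -1.9, f(0.4) = 0.2, f(1.1) = 2.3, f(1.8) = 4.4, f(2.5) = 6.5.
T_5 = (Δx/2)·[f(x_0) + 2f(x_1) + ... + 2f(x_{4}) + f(x_5)].
Sum = 4.375.

4.375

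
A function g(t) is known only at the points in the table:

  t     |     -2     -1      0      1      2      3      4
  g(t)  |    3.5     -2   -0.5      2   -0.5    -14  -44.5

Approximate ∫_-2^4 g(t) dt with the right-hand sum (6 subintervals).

-59.5

Δt = 1.
Sum = 1·[(-2) + (-0.5) + 2 + (-0.5) + (-14) + (-44.5)] = -59.5.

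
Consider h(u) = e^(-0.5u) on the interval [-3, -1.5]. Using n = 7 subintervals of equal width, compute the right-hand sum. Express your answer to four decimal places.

4.4805

Δu = (-1.5 − (-3))/7 = 3/14.
Right endpoints: -39/14, -18/7, -33/14, -15/7, -27/14, -12/7, -1.5.
h(-39/14) ≈ 4.0263, h(-18/7) ≈ 3.6173, h(-33/14) ≈ 3.2497, h(-15/7) ≈ 2.9195, h(-27/14) ≈ 2.6229, h(-12/7) ≈ 2.3564, h(-1.5) ≈ 2.1170.
Sum = Δu · [h(-39/14) + h(-18/7) + h(-33/14) + ...].
Sum ≈ 4.4805.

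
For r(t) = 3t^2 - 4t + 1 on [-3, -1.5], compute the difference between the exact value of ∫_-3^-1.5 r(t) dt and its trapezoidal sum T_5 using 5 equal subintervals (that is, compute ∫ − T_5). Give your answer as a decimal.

Exact integral: ∫_-3^-1.5 r(t) dt = 38.625.
T_5 = 38.6925.
Error = 38.625 − 38.6925 = -0.0675.

-0.0675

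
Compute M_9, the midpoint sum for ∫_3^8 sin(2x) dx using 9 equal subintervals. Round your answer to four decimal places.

Δx = (8 − 3)/9 = 5/9.
Midpoints: 59/18, 23/6, 79/18, 89/18, 5.5, 109/18, 119/18, 43/6, 139/18.
f(59/18) ≈ 0.2690, f(23/6) ≈ 0.9825, f(79/18) ≈ 0.6028, f(89/18) ≈ -0.4476, f(5.5) ≈ -1.0000, f(109/18) ≈ -0.4397, f(119/18) ≈ 0.6098, f(43/6) ≈ 0.9808, f(139/18) ≈ 0.2605.
Sum = Δx · [f(59/18) + f(23/6) + f(79/18) + ...].
Sum ≈ 1.0101.

1.0101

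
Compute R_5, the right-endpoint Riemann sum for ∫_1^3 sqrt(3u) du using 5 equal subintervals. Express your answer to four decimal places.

Δu = (3 − 1)/5 = 0.4.
Right endpoints: 1.4, 1.8, 2.2, 2.6, 3.
f(1.4) ≈ 2.0494, f(1.8) ≈ 2.3238, f(2.2) ≈ 2.5690, f(2.6) ≈ 2.7928, f(3) ≈ 3.0000.
Sum = Δu · [f(1.4) + f(1.8) + f(2.2) + f(2.6) + f(3)].
Sum ≈ 5.0940.

5.0940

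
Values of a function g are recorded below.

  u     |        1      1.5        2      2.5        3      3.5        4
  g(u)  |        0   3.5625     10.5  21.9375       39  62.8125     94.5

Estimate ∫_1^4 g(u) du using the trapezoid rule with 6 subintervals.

92.53125

Δu = 0.5.
T_6 = (0.5/2)·[0 + 2·3.5625 + 2·10.5 + 2·21.9375 + 2·39 + 2·62.8125 + 94.5] = 92.53125.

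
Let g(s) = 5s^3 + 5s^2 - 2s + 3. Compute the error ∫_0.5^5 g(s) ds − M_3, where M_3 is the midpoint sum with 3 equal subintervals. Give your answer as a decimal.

39.0234375

Exact integral: ∫_0.5^5 g(s) ds = 978.046875.
M_3 = 939.0234375.
Error = 978.046875 − 939.0234375 = 39.0234375.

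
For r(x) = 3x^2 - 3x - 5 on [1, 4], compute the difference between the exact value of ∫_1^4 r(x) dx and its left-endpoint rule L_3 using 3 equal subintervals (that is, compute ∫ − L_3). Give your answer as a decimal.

Exact integral: ∫_1^4 r(x) dx = 25.5.
L_3 = 9.
Error = 25.5 − 9 = 16.5.

16.5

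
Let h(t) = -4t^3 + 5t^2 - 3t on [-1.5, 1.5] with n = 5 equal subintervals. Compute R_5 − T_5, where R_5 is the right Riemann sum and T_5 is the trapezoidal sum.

-10.8

R_5 = 1.35.
T_5 = 12.15.
R_5 − T_5 = -10.8.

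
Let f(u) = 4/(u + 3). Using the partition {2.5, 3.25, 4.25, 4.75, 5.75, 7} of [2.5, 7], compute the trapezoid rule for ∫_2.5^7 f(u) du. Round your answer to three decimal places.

2.398

Subinterval widths: 0.75, 1, 0.5, 1, 1.25.
f(2.5) = 8/11, f(3.25) = 0.64, f(4.25) = 16/29, f(4.75) = 16/31, f(5.75) = 16/35, f(7) = 0.4.
On each subinterval the trapezoid contributes (Δu_i/2)·[f(u_{i-1}) + f(u_i)].
Sum ≈ 2.398.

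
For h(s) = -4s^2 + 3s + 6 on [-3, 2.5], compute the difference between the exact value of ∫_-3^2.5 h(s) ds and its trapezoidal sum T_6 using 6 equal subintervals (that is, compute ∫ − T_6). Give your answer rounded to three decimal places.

Exact integral: ∫_-3^2.5 h(s) ds ≈ -27.95833.
T_6 ≈ -31.03935.
Error ≈ -27.95833 − (-31.03935) ≈ 3.081.

3.081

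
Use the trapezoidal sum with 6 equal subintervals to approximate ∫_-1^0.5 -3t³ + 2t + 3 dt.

Δt = (0.5 − (-1))/6 = 0.25.
f(-1) = 4, f(-0.75) = 2.765625, f(-0.5) = 2.375, f(-0.25) = 2.546875, f(0) = 3, f(0.25) = 3.453125, f(0.5) = 3.625.
T_6 = (Δt/2)·[f(t_0) + 2f(t_1) + ... + 2f(t_{5}) + f(t_6)].
Sum = 4.48828125.

4.48828125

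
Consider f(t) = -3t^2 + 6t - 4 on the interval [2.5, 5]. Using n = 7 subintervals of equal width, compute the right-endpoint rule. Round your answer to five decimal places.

-70.65051

Δt = (5 − 2.5)/7 = 5/14.
Right endpoints: 20/7, 45/14, 25/7, 55/14, 30/7, 65/14, 5.
f(20/7) = -556/49, f(45/14) = -3079/196, f(25/7) = -1021/49, f(55/14) = -5239/196, f(30/7) = -1636/49, f(65/14) = -7999/196, f(5) = -49.
Sum = Δt · [f(20/7) + f(45/14) + f(25/7) + ...].
Sum ≈ -70.65051.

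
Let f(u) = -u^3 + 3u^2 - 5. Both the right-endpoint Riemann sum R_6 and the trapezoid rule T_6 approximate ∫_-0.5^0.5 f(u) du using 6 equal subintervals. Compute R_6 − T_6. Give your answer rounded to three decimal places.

R_6 ≈ -4.75694.
T_6 ≈ -4.73611.
R_6 − T_6 ≈ -0.021.

-0.021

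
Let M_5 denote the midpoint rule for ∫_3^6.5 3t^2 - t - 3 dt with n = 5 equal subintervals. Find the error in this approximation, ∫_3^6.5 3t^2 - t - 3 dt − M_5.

Exact integral: ∫_3^6.5 f(t) dt = 220.5.
M_5 = 220.07125.
Error = 220.5 − 220.07125 = 0.42875.

0.42875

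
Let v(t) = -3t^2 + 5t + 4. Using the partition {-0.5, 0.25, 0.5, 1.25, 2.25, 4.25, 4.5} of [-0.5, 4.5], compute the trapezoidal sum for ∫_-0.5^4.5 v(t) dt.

-26.1875

Subinterval widths: 0.75, 0.25, 0.75, 1, 2, 0.25.
v(-0.5) = 0.75, v(0.25) = 5.0625, v(0.5) = 5.75, v(1.25) = 5.5625, v(2.25) = 0.0625, v(4.25) = -28.9375, v(4.5) = -34.25.
On each subinterval the trapezoid contributes (Δt_i/2)·[v(t_{i-1}) + v(t_i)].
Sum = -26.1875.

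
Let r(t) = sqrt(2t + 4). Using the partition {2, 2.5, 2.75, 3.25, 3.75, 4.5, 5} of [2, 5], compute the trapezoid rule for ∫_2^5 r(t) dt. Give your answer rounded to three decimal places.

Subinterval widths: 0.5, 0.25, 0.5, 0.5, 0.75, 0.5.
r(2) ≈ 2.828, r(2.5) ≈ 3.000, r(2.75) ≈ 3.082, r(3.25) ≈ 3.240, r(3.75) ≈ 3.391, r(4.5) ≈ 3.606, r(5) ≈ 3.742.
On each subinterval the trapezoid contributes (Δt_i/2)·[r(t_{i-1}) + r(t_i)].
Sum ≈ 9.916.

9.916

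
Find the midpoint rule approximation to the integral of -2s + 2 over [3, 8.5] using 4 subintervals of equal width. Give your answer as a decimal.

Δs = (8.5 − 3)/4 = 1.375.
Midpoints: 3.6875, 5.0625, 6.4375, 7.8125.
f(3.6875) = -5.375, f(5.0625) = -8.125, f(6.4375) = -10.875, f(7.8125) = -13.625.
Sum = Δs · [f(3.6875) + f(5.0625) + f(6.4375) + f(7.8125)].
Sum = -52.25.

-52.25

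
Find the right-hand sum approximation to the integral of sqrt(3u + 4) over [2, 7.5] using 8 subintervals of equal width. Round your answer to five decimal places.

Δu = (7.5 − 2)/8 = 0.6875.
Right endpoints: 2.6875, 3.375, 4.0625, 4.75, 5.4375, 6.125, 6.8125, 7.5.
f(2.6875) ≈ 3.47311, f(3.375) ≈ 3.75832, f(4.0625) ≈ 4.02337, f(4.75) ≈ 4.27200, f(5.4375) ≈ 4.50694, f(6.125) ≈ 4.73022, f(6.8125) ≈ 4.94343, f(7.5) ≈ 5.14782.
Sum = Δu · [f(2.6875) + f(3.375) + f(4.0625) + ...].
Sum ≈ 23.96296.

23.96296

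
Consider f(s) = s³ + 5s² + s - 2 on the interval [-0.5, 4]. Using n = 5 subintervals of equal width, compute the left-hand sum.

109.6425

Δs = (4 − (-0.5))/5 = 0.9.
Left endpoints: -0.5, 0.4, 1.3, 2.2, 3.1.
f(-0.5) = -1.375, f(0.4) = -0.736, f(1.3) = 9.947, f(2.2) = 35.048, f(3.1) = 78.941.
Sum = Δs · [f(-0.5) + f(0.4) + f(1.3) + f(2.2) + f(3.1)].
Sum = 109.6425.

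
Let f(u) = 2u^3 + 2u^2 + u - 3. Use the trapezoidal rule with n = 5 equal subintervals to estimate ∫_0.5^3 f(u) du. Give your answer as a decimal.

Δu = (3 − 0.5)/5 = 0.5.
f(0.5) = -1.75, f(1) = 2, f(1.5) = 9.75, f(2) = 23, f(2.5) = 43.25, f(3) = 72.
T_5 = (Δu/2)·[f(u_0) + 2f(u_1) + ... + 2f(u_{4}) + f(u_5)].
Sum = 56.5625.

56.5625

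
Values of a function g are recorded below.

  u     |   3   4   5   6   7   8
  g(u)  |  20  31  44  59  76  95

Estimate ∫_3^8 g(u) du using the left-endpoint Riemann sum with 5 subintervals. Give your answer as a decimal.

230

Δu = 1.
Sum = 1·[20 + 31 + 44 + 59 + 76] = 230.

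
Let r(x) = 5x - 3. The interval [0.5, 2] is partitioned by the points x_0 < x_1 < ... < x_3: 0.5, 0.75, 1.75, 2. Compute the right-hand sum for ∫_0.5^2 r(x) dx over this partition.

Subinterval widths: 0.25, 1, 0.25.
Right endpoints: 0.75, 1.75, 2.
r(0.75) = 0.75, r(1.75) = 5.75, r(2) = 7.
Sum = Σ Δx_i · r(x_i).
Sum = 7.6875.

7.6875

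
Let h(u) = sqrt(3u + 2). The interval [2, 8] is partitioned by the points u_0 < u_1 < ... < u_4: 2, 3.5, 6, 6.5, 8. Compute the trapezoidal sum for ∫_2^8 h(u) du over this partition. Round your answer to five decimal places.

Subinterval widths: 1.5, 2.5, 0.5, 1.5.
h(2) ≈ 2.82843, h(3.5) ≈ 3.53553, h(6) ≈ 4.47214, h(6.5) ≈ 4.63681, h(8) ≈ 5.09902.
On each subinterval the trapezoid contributes (Δu_i/2)·[h(u_{i-1}) + h(u_i)].
Sum ≈ 24.36167.

24.36167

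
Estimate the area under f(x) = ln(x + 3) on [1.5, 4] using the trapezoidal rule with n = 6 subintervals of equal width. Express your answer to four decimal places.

4.3519

Δx = (4 − 1.5)/6 = 5/12.
f(1.5) ≈ 1.5041, f(23/12) ≈ 1.5926, f(7/3) ≈ 1.6740, f(2.75) ≈ 1.7492, f(19/6) ≈ 1.8192, f(43/12) ≈ 1.8845, f(4) ≈ 1.9459.
T_6 = (Δx/2)·[f(x_0) + 2f(x_1) + ... + 2f(x_{5}) + f(x_6)].
Sum ≈ 4.3519.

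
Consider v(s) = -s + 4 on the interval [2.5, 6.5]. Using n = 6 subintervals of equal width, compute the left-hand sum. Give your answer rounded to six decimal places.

-0.666667

Δs = (6.5 − 2.5)/6 = 2/3.
Left endpoints: 2.5, 19/6, 23/6, 4.5, 31/6, 35/6.
v(2.5) = 1.5, v(19/6) = 5/6, v(23/6) = 1/6, v(4.5) = -0.5, v(31/6) = -7/6, v(35/6) = -11/6.
Sum = Δs · [v(2.5) + v(19/6) + v(23/6) + ...].
Sum ≈ -0.666667.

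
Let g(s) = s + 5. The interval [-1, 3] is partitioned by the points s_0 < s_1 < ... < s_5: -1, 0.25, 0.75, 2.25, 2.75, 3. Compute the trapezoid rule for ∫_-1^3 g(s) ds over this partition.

Subinterval widths: 1.25, 0.5, 1.5, 0.5, 0.25.
g(-1) = 4, g(0.25) = 5.25, g(0.75) = 5.75, g(2.25) = 7.25, g(2.75) = 7.75, g(3) = 8.
On each subinterval the trapezoid contributes (Δs_i/2)·[g(s_{i-1}) + g(s_i)].
Sum = 24.

24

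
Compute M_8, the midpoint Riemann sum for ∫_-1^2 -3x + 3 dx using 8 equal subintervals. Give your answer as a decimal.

4.5

Δx = (2 − (-1))/8 = 0.375.
Midpoints: -0.8125, -0.4375, -0.0625, 0.3125, 0.6875, 1.0625, 1.4375, 1.8125.
f(-0.8125) = 5.4375, f(-0.4375) = 4.3125, f(-0.0625) = 3.1875, f(0.3125) = 2.0625, f(0.6875) = 0.9375, f(1.0625) = -0.1875, f(1.4375) = -1.3125, f(1.8125) = -2.4375.
Sum = Δx · [f(-0.8125) + f(-0.4375) + f(-0.0625) + ...].
Sum = 4.5.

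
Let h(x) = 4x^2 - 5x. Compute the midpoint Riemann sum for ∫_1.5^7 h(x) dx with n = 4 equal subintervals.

Δx = (7 − 1.5)/4 = 1.375.
Midpoints: 2.1875, 3.5625, 4.9375, 6.3125.
h(2.1875) = 8.203125, h(3.5625) = 32.953125, h(4.9375) = 72.828125, h(6.3125) = 127.828125.
Sum = Δx · [h(2.1875) + h(3.5625) + h(4.9375) + h(6.3125)].
Sum = 332.4921875.

332.4921875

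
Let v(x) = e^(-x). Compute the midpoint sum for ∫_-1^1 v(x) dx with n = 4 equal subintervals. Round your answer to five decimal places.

2.32610

Δx = (1 − (-1))/4 = 0.5.
Midpoints: -0.75, -0.25, 0.25, 0.75.
v(-0.75) ≈ 2.11700, v(-0.25) ≈ 1.28403, v(0.25) ≈ 0.77880, v(0.75) ≈ 0.47237.
Sum = Δx · [v(-0.75) + v(-0.25) + v(0.25) + v(0.75)].
Sum ≈ 2.32610.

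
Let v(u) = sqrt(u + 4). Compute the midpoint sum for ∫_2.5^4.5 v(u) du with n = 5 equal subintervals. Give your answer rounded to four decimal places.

Δu = (4.5 − 2.5)/5 = 0.4.
Midpoints: 2.7, 3.1, 3.5, 3.9, 4.3.
v(2.7) ≈ 2.5884, v(3.1) ≈ 2.6646, v(3.5) ≈ 2.7386, v(3.9) ≈ 2.8107, v(4.3) ≈ 2.8810.
Sum = Δu · [v(2.7) + v(3.1) + v(3.5) + v(3.9) + v(4.3)].
Sum ≈ 5.4733.

5.4733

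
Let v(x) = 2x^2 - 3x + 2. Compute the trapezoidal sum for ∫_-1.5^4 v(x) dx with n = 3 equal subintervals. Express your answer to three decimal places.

Δx = (4 − (-1.5))/3 = 11/6.
v(-1.5) = 11, v(1/3) = 11/9, v(13/6) = 44/9, v(4) = 22.
T_3 = (Δx/2)·[v(x_0) + 2v(x_1) + 2v(x_2) + v(x_3)].
Sum ≈ 41.454.

41.454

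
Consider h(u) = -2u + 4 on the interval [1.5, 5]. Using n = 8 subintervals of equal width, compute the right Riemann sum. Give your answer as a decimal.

Δu = (5 − 1.5)/8 = 0.4375.
Right endpoints: 1.9375, 2.375, 2.8125, 3.25, 3.6875, 4.125, 4.5625, 5.
h(1.9375) = 0.125, h(2.375) = -0.75, h(2.8125) = -1.625, h(3.25) = -2.5, h(3.6875) = -3.375, h(4.125) = -4.25, h(4.5625) = -5.125, h(5) = -6.
Sum = Δu · [h(1.9375) + h(2.375) + h(2.8125) + ...].
Sum = -10.28125.

-10.28125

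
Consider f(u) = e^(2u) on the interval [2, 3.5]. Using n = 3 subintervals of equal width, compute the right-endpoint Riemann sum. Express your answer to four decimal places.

Δu = (3.5 − 2)/3 = 0.5.
Right endpoints: 2.5, 3, 3.5.
f(2.5) ≈ 148.4132, f(3) ≈ 403.4288, f(3.5) ≈ 1096.6332.
Sum = Δu · [f(2.5) + f(3) + f(3.5)].
Sum ≈ 824.2376.

824.2376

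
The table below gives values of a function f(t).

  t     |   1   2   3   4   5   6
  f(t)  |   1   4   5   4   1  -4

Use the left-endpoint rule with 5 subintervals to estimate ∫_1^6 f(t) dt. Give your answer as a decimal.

Δt = 1.
Sum = 1·[1 + 4 + 5 + 4 + 1] = 15.

15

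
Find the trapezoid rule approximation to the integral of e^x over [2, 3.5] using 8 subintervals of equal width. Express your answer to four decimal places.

25.8017

Δx = (3.5 − 2)/8 = 0.1875.
f(2) ≈ 7.3891, f(2.1875) ≈ 8.9129, f(2.375) ≈ 10.7510, f(2.5625) ≈ 12.9682, f(2.75) ≈ 15.6426, f(2.9375) ≈ 18.8686, f(3.125) ≈ 22.7599, f(3.3125) ≈ 27.4537, f(3.5) ≈ 33.1155.
T_8 = (Δx/2)·[f(x_0) + 2f(x_1) + ... + 2f(x_{7}) + f(x_8)].
Sum ≈ 25.8017.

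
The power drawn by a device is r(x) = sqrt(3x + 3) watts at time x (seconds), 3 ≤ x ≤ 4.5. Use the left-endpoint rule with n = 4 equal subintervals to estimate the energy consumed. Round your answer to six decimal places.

Δx = (4.5 − 3)/4 = 0.375.
Left endpoints: 3, 3.375, 3.75, 4.125.
r(3) ≈ 3.464102, r(3.375) ≈ 3.622844, r(3.75) ≈ 3.774917, r(4.125) ≈ 3.921097.
Sum = Δx · [r(3) + r(3.375) + r(3.75) + r(4.125)].
Sum ≈ 5.543610.

5.543610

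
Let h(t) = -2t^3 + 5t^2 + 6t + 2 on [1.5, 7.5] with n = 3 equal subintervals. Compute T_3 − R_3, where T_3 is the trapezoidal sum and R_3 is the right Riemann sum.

531

T_3 = -796.
R_3 = -1327.
T_3 − R_3 = 531.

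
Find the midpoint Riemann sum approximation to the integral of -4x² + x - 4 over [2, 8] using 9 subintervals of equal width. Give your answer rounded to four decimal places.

Δx = (8 − 2)/9 = 2/3.
Midpoints: 7/3, 3, 11/3, 13/3, 5, 17/3, 19/3, 7, 23/3.
f(7/3) = -211/9, f(3) = -37, f(11/3) = -487/9, f(13/3) = -673/9, f(5) = -99, f(17/3) = -1141/9, f(19/3) = -1423/9, f(7) = -193, f(23/3) = -2083/9.
Sum = Δx · [f(7/3) + f(3) + f(11/3) + ...].
Sum ≈ -665.1111.

-665.1111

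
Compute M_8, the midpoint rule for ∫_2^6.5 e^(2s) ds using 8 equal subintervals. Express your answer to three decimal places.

Δs = (6.5 − 2)/8 = 0.5625.
Midpoints: 2.28125, 2.84375, 3.40625, 3.96875, 4.53125, 5.09375, 5.65625, 6.21875.
f(2.28125) ≈ 95.823, f(2.84375) ≈ 295.155, f(3.40625) ≈ 909.141, f(3.96875) ≈ 2800.351, f(4.53125) ≈ 8625.688, f(5.09375) ≈ 26568.989, f(5.65625) ≈ 81838.249, f(6.21875) ≈ 252079.552.
Sum = Δs · [f(2.28125) + f(2.84375) + f(3.40625) + ...].
Sum ≈ 209932.283.

209932.283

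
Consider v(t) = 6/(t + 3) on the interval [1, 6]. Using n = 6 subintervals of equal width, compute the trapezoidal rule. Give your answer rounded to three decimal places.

4.883

Δt = (6 − 1)/6 = 5/6.
v(1) = 1.5, v(11/6) = 36/29, v(8/3) = 18/17, v(3.5) = 12/13, v(13/3) = 9/11, v(31/6) = 36/49, v(6) = 2/3.
T_6 = (Δt/2)·[v(t_0) + 2v(t_1) + ... + 2v(t_{5}) + v(t_6)].
Sum ≈ 4.883.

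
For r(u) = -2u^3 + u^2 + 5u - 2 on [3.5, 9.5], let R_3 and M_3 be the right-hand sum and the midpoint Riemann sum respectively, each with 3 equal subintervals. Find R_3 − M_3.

R_3 = -5216.
M_3 = -3467.
R_3 − M_3 = -1749.

-1749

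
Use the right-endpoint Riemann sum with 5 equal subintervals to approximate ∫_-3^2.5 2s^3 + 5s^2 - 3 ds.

Δs = (2.5 − (-3))/5 = 1.1.
Right endpoints: -1.9, -0.8, 0.3, 1.4, 2.5.
f(-1.9) = 1.332, f(-0.8) = -0.824, f(0.3) = -2.496, f(1.4) = 12.288, f(2.5) = 59.5.
Sum = Δs · [f(-1.9) + f(-0.8) + f(0.3) + f(1.4) + f(2.5)].
Sum = 76.78.

76.78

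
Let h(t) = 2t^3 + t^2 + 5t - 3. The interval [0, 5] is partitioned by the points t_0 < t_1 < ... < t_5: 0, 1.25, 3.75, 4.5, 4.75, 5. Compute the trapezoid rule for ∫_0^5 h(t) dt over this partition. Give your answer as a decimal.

446.84375

Subinterval widths: 1.25, 2.5, 0.75, 0.25, 0.25.
h(0) = -3, h(1.25) = 8.71875, h(3.75) = 135.28125, h(4.5) = 222, h(4.75) = 257.65625, h(5) = 297.
On each subinterval the trapezoid contributes (Δt_i/2)·[h(t_{i-1}) + h(t_i)].
Sum = 446.84375.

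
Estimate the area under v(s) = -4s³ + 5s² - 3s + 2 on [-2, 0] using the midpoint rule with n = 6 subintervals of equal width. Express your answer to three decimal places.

39.019

Δs = (0 − (-2))/6 = 1/3.
Midpoints: -11/6, -1.5, -7/6, -5/6, -0.5, -1/6.
v(-11/6) = 5287/108, v(-1.5) = 31.25, v(-7/6) = 2015/108, v(-5/6) = 1111/108, v(-0.5) = 5.25, v(-1/6) = 287/108.
Sum = Δs · [v(-11/6) + v(-1.5) + v(-7/6) + ...].
Sum ≈ 39.019.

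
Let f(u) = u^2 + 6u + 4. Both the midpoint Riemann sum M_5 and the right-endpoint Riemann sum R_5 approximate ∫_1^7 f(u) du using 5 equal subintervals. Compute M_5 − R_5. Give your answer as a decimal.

M_5 = 281.28.
R_5 = 333.84.
M_5 − R_5 = -52.56.

-52.56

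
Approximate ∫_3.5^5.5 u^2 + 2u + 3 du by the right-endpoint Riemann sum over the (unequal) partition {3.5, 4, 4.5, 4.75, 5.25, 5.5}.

Subinterval widths: 0.5, 0.5, 0.25, 0.5, 0.25.
Right endpoints: 4, 4.5, 4.75, 5.25, 5.5.
f(4) = 27, f(4.5) = 32.25, f(4.75) = 35.0625, f(5.25) = 41.0625, f(5.5) = 44.25.
Sum = Σ Δu_i · f(u_i).
Sum = 69.984375.

69.984375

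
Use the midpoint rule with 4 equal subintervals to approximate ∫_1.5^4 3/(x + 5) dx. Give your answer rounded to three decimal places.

0.976

Δx = (4 − 1.5)/4 = 0.625.
Midpoints: 1.8125, 2.4375, 3.0625, 3.6875.
f(1.8125) = 48/109, f(2.4375) = 48/119, f(3.0625) = 16/43, f(3.6875) = 48/139.
Sum = Δx · [f(1.8125) + f(2.4375) + f(3.0625) + f(3.6875)].
Sum ≈ 0.976.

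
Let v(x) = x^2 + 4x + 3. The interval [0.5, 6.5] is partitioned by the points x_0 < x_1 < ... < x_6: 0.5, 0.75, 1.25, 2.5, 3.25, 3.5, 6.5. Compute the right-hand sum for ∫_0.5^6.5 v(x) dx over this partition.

271.46875

Subinterval widths: 0.25, 0.5, 1.25, 0.75, 0.25, 3.
Right endpoints: 0.75, 1.25, 2.5, 3.25, 3.5, 6.5.
v(0.75) = 6.5625, v(1.25) = 9.5625, v(2.5) = 19.25, v(3.25) = 26.5625, v(3.5) = 29.25, v(6.5) = 71.25.
Sum = Σ Δx_i · v(x_i).
Sum = 271.46875.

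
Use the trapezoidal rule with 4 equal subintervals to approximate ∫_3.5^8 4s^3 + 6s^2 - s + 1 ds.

4934.00390625

Δs = (8 − 3.5)/4 = 1.125.
f(3.5) = 242.5, f(4.625) = 520.4453125, f(5.75) = 954.0625, f(6.875) = 1577.5234375, f(8) = 2425.
T_4 = (Δs/2)·[f(s_0) + 2f(s_1) + 2f(s_2) + 2f(s_3) + f(s_4)].
Sum = 4934.00390625.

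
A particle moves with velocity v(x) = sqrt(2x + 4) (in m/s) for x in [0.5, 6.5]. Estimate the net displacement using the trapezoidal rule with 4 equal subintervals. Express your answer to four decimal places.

19.5994

Δx = (6.5 − 0.5)/4 = 1.5.
v(0.5) ≈ 2.2361, v(2) ≈ 2.8284, v(3.5) ≈ 3.3166, v(5) ≈ 3.7417, v(6.5) ≈ 4.1231.
T_4 = (Δx/2)·[v(x_0) + 2v(x_1) + 2v(x_2) + 2v(x_3) + v(x_4)].
Sum ≈ 19.5994.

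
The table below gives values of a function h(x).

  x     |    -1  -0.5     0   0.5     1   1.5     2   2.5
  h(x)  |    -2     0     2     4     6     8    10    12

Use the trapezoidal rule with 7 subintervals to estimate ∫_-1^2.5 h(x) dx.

17.5

Δx = 0.5.
T_7 = (0.5/2)·[(-2) + 2·0 + 2·2 + 2·4 + 2·6 + 2·8 + 2·10 + 12] = 17.5.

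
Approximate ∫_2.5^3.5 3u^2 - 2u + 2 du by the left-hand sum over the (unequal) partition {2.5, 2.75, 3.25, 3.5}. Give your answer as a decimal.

20.328125

Subinterval widths: 0.25, 0.5, 0.25.
Left endpoints: 2.5, 2.75, 3.25.
f(2.5) = 15.75, f(2.75) = 19.1875, f(3.25) = 27.1875.
Sum = Σ Δu_i · f(u_i).
Sum = 20.328125.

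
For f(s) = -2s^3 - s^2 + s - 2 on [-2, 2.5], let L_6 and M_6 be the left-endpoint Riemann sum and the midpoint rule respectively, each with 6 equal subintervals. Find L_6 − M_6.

15.29296875

L_6 = -11.4609375.
M_6 = -26.75390625.
L_6 − M_6 = 15.29296875.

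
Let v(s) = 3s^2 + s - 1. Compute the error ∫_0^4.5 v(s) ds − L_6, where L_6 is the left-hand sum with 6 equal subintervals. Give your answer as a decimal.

Exact integral: ∫_0^4.5 v(s) ds = 96.75.
L_6 = 73.546875.
Error = 96.75 − 73.546875 = 23.203125.

23.203125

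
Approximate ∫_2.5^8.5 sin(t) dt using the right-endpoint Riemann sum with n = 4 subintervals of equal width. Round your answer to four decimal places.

Δt = (8.5 − 2.5)/4 = 1.5.
Right endpoints: 4, 5.5, 7, 8.5.
f(4) ≈ -0.7568, f(5.5) ≈ -0.7055, f(7) ≈ 0.6570, f(8.5) ≈ 0.7985.
Sum = Δt · [f(4) + f(5.5) + f(7) + f(8.5)].
Sum ≈ -0.0103.

-0.0103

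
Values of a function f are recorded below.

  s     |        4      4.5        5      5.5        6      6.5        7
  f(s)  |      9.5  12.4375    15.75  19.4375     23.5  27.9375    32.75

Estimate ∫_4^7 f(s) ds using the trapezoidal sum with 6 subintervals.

60.09375

Δs = 0.5.
T_6 = (0.5/2)·[9.5 + 2·12.4375 + 2·15.75 + 2·19.4375 + 2·23.5 + 2·27.9375 + 32.75] = 60.09375.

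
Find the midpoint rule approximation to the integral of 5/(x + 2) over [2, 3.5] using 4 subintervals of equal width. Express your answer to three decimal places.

1.591

Δx = (3.5 − 2)/4 = 0.375.
Midpoints: 2.1875, 2.5625, 2.9375, 3.3125.
f(2.1875) = 80/67, f(2.5625) = 80/73, f(2.9375) = 80/79, f(3.3125) = 16/17.
Sum = Δx · [f(2.1875) + f(2.5625) + f(2.9375) + f(3.3125)].
Sum ≈ 1.591.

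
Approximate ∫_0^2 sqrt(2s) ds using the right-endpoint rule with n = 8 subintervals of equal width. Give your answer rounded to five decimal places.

Δs = (2 − 0)/8 = 0.25.
Right endpoints: 0.25, 0.5, 0.75, 1, 1.25, 1.5, 1.75, 2.
f(0.25) ≈ 0.70711, f(0.5) ≈ 1.00000, f(0.75) ≈ 1.22474, f(1) ≈ 1.41421, f(1.25) ≈ 1.58114, f(1.5) ≈ 1.73205, f(1.75) ≈ 1.87083, f(2) ≈ 2.00000.
Sum = Δs · [f(0.25) + f(0.5) + f(0.75) + ...].
Sum ≈ 2.88252.

2.88252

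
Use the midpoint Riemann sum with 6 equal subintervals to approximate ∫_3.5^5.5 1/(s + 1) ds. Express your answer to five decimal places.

0.36761

Δs = (5.5 − 3.5)/6 = 1/3.
Midpoints: 11/3, 4, 13/3, 14/3, 5, 16/3.
f(11/3) = 3/14, f(4) = 0.2, f(13/3) = 0.1875, f(14/3) = 3/17, f(5) = 1/6, f(16/3) = 3/19.
Sum = Δs · [f(11/3) + f(4) + f(13/3) + ...].
Sum ≈ 0.36761.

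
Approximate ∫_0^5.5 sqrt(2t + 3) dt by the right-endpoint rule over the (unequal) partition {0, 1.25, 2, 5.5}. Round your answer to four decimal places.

18.0116

Subinterval widths: 1.25, 0.75, 3.5.
Right endpoints: 1.25, 2, 5.5.
f(1.25) ≈ 2.3452, f(2) ≈ 2.6458, f(5.5) ≈ 3.7417.
Sum = Σ Δt_i · f(t_i).
Sum ≈ 18.0116.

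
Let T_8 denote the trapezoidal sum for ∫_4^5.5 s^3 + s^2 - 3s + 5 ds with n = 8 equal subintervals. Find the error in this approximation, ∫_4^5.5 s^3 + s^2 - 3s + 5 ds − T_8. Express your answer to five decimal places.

-0.13403

Exact integral: ∫_4^5.5 f(s) ds = 185.015625.
T_8 ≈ 185.1496582.
Error ≈ 185.015625 − 185.1496582 ≈ -0.13403.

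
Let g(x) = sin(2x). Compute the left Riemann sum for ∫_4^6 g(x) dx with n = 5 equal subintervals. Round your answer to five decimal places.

-0.16282

Δx = (6 − 4)/5 = 0.4.
Left endpoints: 4, 4.4, 4.8, 5.2, 5.6.
g(4) ≈ 0.98936, g(4.4) ≈ 0.58492, g(4.8) ≈ -0.17433, g(5.2) ≈ -0.82783, g(5.6) ≈ -0.97918.
Sum = Δx · [g(4) + g(4.4) + g(4.8) + g(5.2) + g(5.6)].
Sum ≈ -0.16282.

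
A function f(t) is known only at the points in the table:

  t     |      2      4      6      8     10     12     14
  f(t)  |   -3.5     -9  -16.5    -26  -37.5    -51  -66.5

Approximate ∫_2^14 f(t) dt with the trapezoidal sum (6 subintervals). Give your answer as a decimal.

-350

Δt = 2.
T_6 = (2/2)·[(-3.5) + 2·(-9) + 2·(-16.5) + 2·(-26) + 2·(-37.5) + 2·(-51) + (-66.5)] = -350.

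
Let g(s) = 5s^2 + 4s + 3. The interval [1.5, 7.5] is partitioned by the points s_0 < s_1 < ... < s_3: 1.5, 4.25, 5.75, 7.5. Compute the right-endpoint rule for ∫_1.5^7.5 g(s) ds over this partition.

Subinterval widths: 2.75, 1.5, 1.75.
Right endpoints: 4.25, 5.75, 7.5.
g(4.25) = 110.3125, g(5.75) = 191.3125, g(7.5) = 314.25.
Sum = Σ Δs_i · g(s_i).
Sum = 1140.265625.

1140.265625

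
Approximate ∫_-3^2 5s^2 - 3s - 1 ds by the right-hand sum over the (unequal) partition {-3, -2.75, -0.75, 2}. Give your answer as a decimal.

Subinterval widths: 0.25, 2, 2.75.
Right endpoints: -2.75, -0.75, 2.
f(-2.75) = 45.0625, f(-0.75) = 4.0625, f(2) = 13.
Sum = Σ Δs_i · f(s_i).
Sum = 55.140625.

55.140625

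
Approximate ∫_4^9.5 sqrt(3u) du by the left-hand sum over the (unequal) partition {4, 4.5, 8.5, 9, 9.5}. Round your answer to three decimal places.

21.552

Subinterval widths: 0.5, 4, 0.5, 0.5.
Left endpoints: 4, 4.5, 8.5, 9.
f(4) ≈ 3.464, f(4.5) ≈ 3.674, f(8.5) ≈ 5.050, f(9) ≈ 5.196.
Sum = Σ Δu_i · f(u_i).
Sum ≈ 21.552.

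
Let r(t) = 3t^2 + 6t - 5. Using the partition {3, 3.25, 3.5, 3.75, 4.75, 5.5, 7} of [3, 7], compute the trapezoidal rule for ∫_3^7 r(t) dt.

Subinterval widths: 0.25, 0.25, 0.25, 1, 0.75, 1.5.
r(3) = 40, r(3.25) = 46.1875, r(3.5) = 52.75, r(3.75) = 59.6875, r(4.75) = 91.1875, r(5.5) = 118.75, r(7) = 184.
On each subinterval the trapezoid contributes (Δt_i/2)·[r(t_{i-1}) + r(t_i)].
Sum = 418.421875.

418.421875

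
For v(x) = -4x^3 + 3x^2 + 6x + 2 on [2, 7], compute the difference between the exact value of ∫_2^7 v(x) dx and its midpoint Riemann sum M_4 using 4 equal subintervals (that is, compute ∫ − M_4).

Exact integral: ∫_2^7 v(x) dx = -1905.
M_4 = -1871.796875.
Error = -1905 − (-1871.796875) = -33.203125.

-33.203125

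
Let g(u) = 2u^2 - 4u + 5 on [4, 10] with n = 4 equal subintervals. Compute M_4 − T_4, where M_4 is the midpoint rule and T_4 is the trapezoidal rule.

M_4 = 483.75.
T_4 = 490.5.
M_4 − T_4 = -6.75.

-6.75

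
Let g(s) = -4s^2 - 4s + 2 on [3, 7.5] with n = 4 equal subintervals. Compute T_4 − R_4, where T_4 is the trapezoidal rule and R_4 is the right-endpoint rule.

116.4375

T_4 = -615.796875.
R_4 = -732.234375.
T_4 − R_4 = 116.4375.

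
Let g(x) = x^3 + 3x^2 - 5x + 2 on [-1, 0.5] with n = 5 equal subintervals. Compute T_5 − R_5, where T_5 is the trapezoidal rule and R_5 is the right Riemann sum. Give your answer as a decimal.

T_5 = 5.81625.
R_5 = 4.5225.
T_5 − R_5 = 1.29375.

1.29375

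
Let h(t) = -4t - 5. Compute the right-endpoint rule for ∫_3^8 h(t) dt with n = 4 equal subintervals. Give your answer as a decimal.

Δt = (8 − 3)/4 = 1.25.
Right endpoints: 4.25, 5.5, 6.75, 8.
h(4.25) = -22, h(5.5) = -27, h(6.75) = -32, h(8) = -37.
Sum = Δt · [h(4.25) + h(5.5) + h(6.75) + h(8)].
Sum = -147.5.

-147.5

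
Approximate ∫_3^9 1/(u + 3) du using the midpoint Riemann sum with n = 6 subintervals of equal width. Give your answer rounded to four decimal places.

0.6923

Δu = (9 − 3)/6 = 1.
Midpoints: 3.5, 4.5, 5.5, 6.5, 7.5, 8.5.
f(3.5) = 2/13, f(4.5) = 2/15, f(5.5) = 2/17, f(6.5) = 2/19, f(7.5) = 2/21, f(8.5) = 2/23.
Sum = Δu · [f(3.5) + f(4.5) + f(5.5) + ...].
Sum ≈ 0.6923.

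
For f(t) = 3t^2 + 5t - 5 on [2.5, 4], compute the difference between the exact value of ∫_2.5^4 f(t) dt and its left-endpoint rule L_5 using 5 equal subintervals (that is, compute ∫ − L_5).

5.445

Exact integral: ∫_2.5^4 f(t) dt = 65.25.
L_5 = 59.805.
Error = 65.25 − 59.805 = 5.445.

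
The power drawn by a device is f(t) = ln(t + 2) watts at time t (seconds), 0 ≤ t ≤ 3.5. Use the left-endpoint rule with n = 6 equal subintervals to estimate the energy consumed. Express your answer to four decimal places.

4.1858

Δt = (3.5 − 0)/6 = 7/12.
Left endpoints: 0, 7/12, 7/6, 1.75, 7/3, 35/12.
f(0) ≈ 0.6931, f(7/12) ≈ 0.9491, f(7/6) ≈ 1.1527, f(1.75) ≈ 1.3218, f(7/3) ≈ 1.4663, f(35/12) ≈ 1.5926.
Sum = Δt · [f(0) + f(7/12) + f(7/6) + ...].
Sum ≈ 4.1858.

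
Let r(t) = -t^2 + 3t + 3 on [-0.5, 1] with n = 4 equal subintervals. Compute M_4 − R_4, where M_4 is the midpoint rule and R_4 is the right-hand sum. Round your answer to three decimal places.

-0.650

M_4 ≈ 5.26758.
R_4 = 5.91796875.
M_4 − R_4 ≈ -0.650.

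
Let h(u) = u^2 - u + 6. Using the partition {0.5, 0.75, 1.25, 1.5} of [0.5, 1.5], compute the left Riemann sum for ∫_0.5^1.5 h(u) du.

5.921875

Subinterval widths: 0.25, 0.5, 0.25.
Left endpoints: 0.5, 0.75, 1.25.
h(0.5) = 5.75, h(0.75) = 5.8125, h(1.25) = 6.3125.
Sum = Σ Δu_i · h(u_i).
Sum = 5.921875.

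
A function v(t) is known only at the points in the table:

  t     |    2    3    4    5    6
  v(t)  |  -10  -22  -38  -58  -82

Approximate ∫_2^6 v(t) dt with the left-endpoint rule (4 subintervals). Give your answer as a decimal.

Δt = 1.
Sum = 1·[(-10) + (-22) + (-38) + (-58)] = -128.

-128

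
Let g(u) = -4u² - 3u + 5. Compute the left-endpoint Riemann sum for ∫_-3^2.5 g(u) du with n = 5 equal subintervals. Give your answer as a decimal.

Δu = (2.5 − (-3))/5 = 1.1.
Left endpoints: -3, -1.9, -0.8, 0.3, 1.4.
g(-3) = -22, g(-1.9) = -3.74, g(-0.8) = 4.84, g(0.3) = 3.74, g(1.4) = -7.04.
Sum = Δu · [g(-3) + g(-1.9) + g(-0.8) + g(0.3) + g(1.4)].
Sum = -26.62.

-26.62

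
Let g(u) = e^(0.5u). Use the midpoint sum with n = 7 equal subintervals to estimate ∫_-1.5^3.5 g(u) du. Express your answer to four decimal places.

10.5085

Δu = (3.5 − (-1.5))/7 = 5/7.
Midpoints: -8/7, -3/7, 2/7, 1, 12/7, 17/7, 22/7.
g(-8/7) ≈ 0.5647, g(-3/7) ≈ 0.8071, g(2/7) ≈ 1.1536, g(1) ≈ 1.6487, g(12/7) ≈ 2.3564, g(17/7) ≈ 3.3679, g(22/7) ≈ 4.8135.
Sum = Δu · [g(-8/7) + g(-3/7) + g(2/7) + ...].
Sum ≈ 10.5085.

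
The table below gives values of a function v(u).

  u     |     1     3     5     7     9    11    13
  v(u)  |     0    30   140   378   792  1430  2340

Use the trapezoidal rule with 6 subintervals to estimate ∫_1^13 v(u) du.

7880

Δu = 2.
T_6 = (2/2)·[0 + 2·30 + 2·140 + 2·378 + 2·792 + 2·1430 + 2340] = 7880.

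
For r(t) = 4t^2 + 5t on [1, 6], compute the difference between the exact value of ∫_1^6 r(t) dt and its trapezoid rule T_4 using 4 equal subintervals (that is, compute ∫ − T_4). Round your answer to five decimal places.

-5.20833

Exact integral: ∫_1^6 r(t) dt ≈ 374.1666667.
T_4 = 379.375.
Error ≈ 374.1666667 − 379.375 ≈ -5.20833.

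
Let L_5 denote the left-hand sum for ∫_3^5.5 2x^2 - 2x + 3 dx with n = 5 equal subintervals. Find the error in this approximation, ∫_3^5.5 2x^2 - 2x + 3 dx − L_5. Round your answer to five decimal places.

9.16667

Exact integral: ∫_3^5.5 f(x) dx ≈ 79.1666667.
L_5 = 70.
Error ≈ 79.1666667 − 70 ≈ 9.16667.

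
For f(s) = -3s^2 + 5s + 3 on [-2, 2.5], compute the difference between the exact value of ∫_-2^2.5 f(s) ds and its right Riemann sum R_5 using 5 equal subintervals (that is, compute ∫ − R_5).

-5.265

Exact integral: ∫_-2^2.5 f(s) ds = -4.5.
R_5 = 0.765.
Error = -4.5 − 0.765 = -5.265.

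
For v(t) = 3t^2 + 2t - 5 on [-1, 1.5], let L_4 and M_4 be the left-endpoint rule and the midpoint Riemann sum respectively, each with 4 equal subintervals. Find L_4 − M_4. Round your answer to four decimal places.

-2.0020

L_4 = -9.12109375.
M_4 ≈ -7.119141.
L_4 − M_4 ≈ -2.0020.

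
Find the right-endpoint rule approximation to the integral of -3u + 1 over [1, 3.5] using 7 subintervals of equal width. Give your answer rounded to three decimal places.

-15.714

Δu = (3.5 − 1)/7 = 5/14.
Right endpoints: 19/14, 12/7, 29/14, 17/7, 39/14, 22/7, 3.5.
f(19/14) = -43/14, f(12/7) = -29/7, f(29/14) = -73/14, f(17/7) = -44/7, f(39/14) = -103/14, f(22/7) = -59/7, f(3.5) = -9.5.
Sum = Δu · [f(19/14) + f(12/7) + f(29/14) + ...].
Sum ≈ -15.714.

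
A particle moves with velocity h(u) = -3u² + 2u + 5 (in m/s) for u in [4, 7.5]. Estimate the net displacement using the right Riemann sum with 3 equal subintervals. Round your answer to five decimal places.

Δu = (7.5 − 4)/3 = 7/6.
Right endpoints: 31/6, 19/3, 7.5.
h(31/6) = -64.75, h(19/3) = -308/3, h(7.5) = -148.75.
Sum = Δu · [h(31/6) + h(19/3) + h(7.5)].
Sum ≈ -368.86111.

-368.86111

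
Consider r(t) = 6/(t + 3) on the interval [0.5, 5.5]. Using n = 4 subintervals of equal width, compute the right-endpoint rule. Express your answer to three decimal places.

4.746

Δt = (5.5 − 0.5)/4 = 1.25.
Right endpoints: 1.75, 3, 4.25, 5.5.
r(1.75) = 24/19, r(3) = 1, r(4.25) = 24/29, r(5.5) = 12/17.
Sum = Δt · [r(1.75) + r(3) + r(4.25) + r(5.5)].
Sum ≈ 4.746.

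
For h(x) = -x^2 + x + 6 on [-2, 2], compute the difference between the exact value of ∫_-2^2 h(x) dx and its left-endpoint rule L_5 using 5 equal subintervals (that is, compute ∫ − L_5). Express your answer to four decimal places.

Exact integral: ∫_-2^2 h(x) dx ≈ 18.666667.
L_5 = 16.64.
Error ≈ 18.666667 − 16.64 ≈ 2.0267.

2.0267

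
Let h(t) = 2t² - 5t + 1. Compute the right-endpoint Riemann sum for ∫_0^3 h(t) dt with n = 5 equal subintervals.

-0.24

Δt = (3 − 0)/5 = 0.6.
Right endpoints: 0.6, 1.2, 1.8, 2.4, 3.
h(0.6) = -1.28, h(1.2) = -2.12, h(1.8) = -1.52, h(2.4) = 0.52, h(3) = 4.
Sum = Δt · [h(0.6) + h(1.2) + h(1.8) + h(2.4) + h(3)].
Sum = -0.24.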